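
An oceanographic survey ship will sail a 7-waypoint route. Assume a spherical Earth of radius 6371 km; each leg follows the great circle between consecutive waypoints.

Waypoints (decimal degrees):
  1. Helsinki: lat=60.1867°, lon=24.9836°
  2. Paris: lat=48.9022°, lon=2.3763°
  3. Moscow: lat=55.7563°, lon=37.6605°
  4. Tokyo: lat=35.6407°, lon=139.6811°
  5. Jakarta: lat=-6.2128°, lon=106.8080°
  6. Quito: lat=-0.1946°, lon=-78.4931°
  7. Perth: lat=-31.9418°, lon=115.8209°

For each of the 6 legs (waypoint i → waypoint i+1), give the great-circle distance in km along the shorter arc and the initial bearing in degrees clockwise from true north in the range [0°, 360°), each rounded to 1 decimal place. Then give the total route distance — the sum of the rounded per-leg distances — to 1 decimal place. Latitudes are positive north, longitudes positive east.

Leg 1: dist=1906.6 km, bearing=239.0°
Leg 2: dist=2484.8 km, bearing=58.7°
Leg 3: dist=7479.7 km, bearing=59.5°
Leg 4: dist=5783.6 km, bearing=223.2°
Leg 5: dist=19091.1 km, bearing=140.3°
Leg 6: dist=16137.6 km, bearing=201.5°
Total: 52883.4 km

Leg 1: φ1=1.0504561, φ2=0.8535044, Δφ=-0.1969517, Δλ=-0.3945718 rad; a=sin²(Δφ/2)+cosφ1·cosφ2·sin²(Δλ/2)=0.0222222668; c=2·atan2(√a, √(1-a))=0.299258121; dist=6371·c=1906.573 ≈ 1906.6 km; running total=1906.6 km
Leg 1 bearing: y=sinΔλ·cosφ2=-0.25269243, x=cosφ1·sinφ2-sinφ1·cosφ2·cosΔλ=-0.15185614; θ=atan2(y, x)=-121.0039° <0 so +360° → 238.9961° ≈ 239.0°
Leg 2: φ1=0.8535044, φ2=0.9731310, Δφ=0.1196266, Δλ=0.6158255 rad; a=sin²(Δφ/2)+cosφ1·cosφ2·sin²(Δλ/2)=0.0375490695; c=2·atan2(√a, √(1-a))=0.390018934; dist=6371·c=2484.811 ≈ 2484.8 km; running total=4391.4 km
Leg 2 bearing: y=sinΔλ·cosφ2=0.32504194, x=cosφ1·sinφ2-sinφ1·cosφ2·cosΔλ=0.19724169; θ=atan2(y, x)=58.7498° ≈ 58.7°
Leg 3: φ1=0.9731310, φ2=0.6220476, Δφ=-0.3510835, Δλ=1.7805954 rad; a=sin²(Δφ/2)+cosφ1·cosφ2·sin²(Δλ/2)=0.3067753800; c=2·atan2(√a, √(1-a))=1.174017706; dist=6371·c=7479.667 ≈ 7479.7 km; running total=11871.1 km
Leg 3 bearing: y=sinΔλ·cosφ2=0.79486708, x=cosφ1·sinφ2-sinφ1·cosφ2·cosΔλ=0.46780691; θ=atan2(y, x)=59.5217° ≈ 59.5°
Leg 4: φ1=0.6220476, φ2=-0.1084338, Δφ=-0.7304814, Δλ=-0.5737438 rad; a=sin²(Δφ/2)+cosφ1·cosφ2·sin²(Δλ/2)=0.1922570488; c=2·atan2(√a, √(1-a))=0.907793997; dist=6371·c=5783.556 ≈ 5783.6 km; running total=17654.7 km
Leg 4 bearing: y=sinΔλ·cosφ2=-0.53959234, x=cosφ1·sinφ2-sinφ1·cosφ2·cosΔλ=-0.57447124; θ=atan2(y, x)=-136.7932° <0 so +360° → 223.2068° ≈ 223.2°
Leg 5: φ1=-0.1084338, φ2=-0.0033964, Δφ=0.1050374, Δλ=-3.2341143 rad; a=sin²(Δφ/2)+cosφ1·cosφ2·sin²(Δλ/2)=0.9947507917; c=2·atan2(√a, √(1-a))=2.996562742; dist=6371·c=19091.101 ≈ 19091.1 km; running total=36745.8 km
Leg 5 bearing: y=sinΔλ·cosφ2=0.09238917, x=cosφ1·sinφ2-sinφ1·cosφ2·cosΔλ=-0.11113441; θ=atan2(y, x)=140.2623° ≈ 140.3°
Leg 6: φ1=-0.0033964, φ2=-0.5574896, Δφ=-0.5540932, Δλ=3.3914191 rad; a=sin²(Δφ/2)+cosφ1·cosφ2·sin²(Δλ/2)=0.9102201254; c=2·atan2(√a, √(1-a))=2.532976950; dist=6371·c=16137.596 ≈ 16137.6 km; running total=52883.4 km
Leg 6 bearing: y=sinΔλ·cosφ2=-0.20980081, x=cosφ1·sinφ2-sinφ1·cosφ2·cosΔλ=-0.53184717; θ=atan2(y, x)=-158.4720° <0 so +360° → 201.5280° ≈ 201.5°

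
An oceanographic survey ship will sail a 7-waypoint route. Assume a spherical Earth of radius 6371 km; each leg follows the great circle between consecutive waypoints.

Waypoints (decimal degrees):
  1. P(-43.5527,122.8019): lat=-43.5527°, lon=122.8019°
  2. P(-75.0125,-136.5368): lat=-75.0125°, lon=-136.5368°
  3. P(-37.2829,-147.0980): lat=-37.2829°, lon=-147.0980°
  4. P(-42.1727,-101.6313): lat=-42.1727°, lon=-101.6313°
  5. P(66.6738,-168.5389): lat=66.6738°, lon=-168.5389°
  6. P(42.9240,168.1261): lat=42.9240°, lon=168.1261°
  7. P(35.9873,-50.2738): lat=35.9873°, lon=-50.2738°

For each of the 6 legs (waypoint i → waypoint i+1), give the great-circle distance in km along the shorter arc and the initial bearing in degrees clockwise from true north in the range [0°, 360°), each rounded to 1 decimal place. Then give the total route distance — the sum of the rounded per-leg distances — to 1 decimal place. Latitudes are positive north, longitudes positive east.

Leg 1: φ1=-0.7601380, φ2=-1.3092151, Δφ=-0.5490771, Δλ=-4.5263142 rad; a=sin²(Δφ/2)+cosφ1·cosφ2·sin²(Δλ/2)=0.1845457275; c=2·atan2(√a, √(1-a))=0.888072651; dist=6371·c=5657.911 ≈ 5657.9 km; running total=5657.9 km
Leg 1 bearing: y=sinΔλ·cosφ2=0.25414420, x=cosφ1·sinφ2-sinφ1·cosφ2·cosΔλ=-0.73305193; θ=atan2(y, x)=160.8789° ≈ 160.9°
Leg 2: φ1=-1.3092151, φ2=-0.6507094, Δφ=0.6585057, Δλ=-0.1843277 rad; a=sin²(Δφ/2)+cosφ1·cosφ2·sin²(Δλ/2)=0.1062890916; c=2·atan2(√a, √(1-a))=0.664181123; dist=6371·c=4231.498 ≈ 4231.5 km; running total=9889.4 km
Leg 2 bearing: y=sinΔλ·cosφ2=-0.14583204, x=cosφ1·sinφ2-sinφ1·cosφ2·cosΔλ=0.59891560; θ=atan2(y, x)=-13.6848° <0 so +360° → 346.3152° ≈ 346.3°
Leg 3: φ1=-0.6507094, φ2=-0.7360525, Δφ=-0.0853431, Δλ=0.7935436 rad; a=sin²(Δφ/2)+cosφ1·cosφ2·sin²(Δλ/2)=0.0898813257; c=2·atan2(√a, √(1-a))=0.608970503; dist=6371·c=3879.751 ≈ 3879.8 km; running total=13769.2 km
Leg 3 bearing: y=sinΔλ·cosφ2=0.52830544, x=cosφ1·sinφ2-sinφ1·cosφ2·cosΔλ=-0.21932638; θ=atan2(y, x)=112.5458° ≈ 112.5°
Leg 4: φ1=-0.7360525, φ2=1.1636773, Δφ=1.8997298, Δλ=-1.1677579 rad; a=sin²(Δφ/2)+cosφ1·cosφ2·sin²(Δλ/2)=0.7506971273; c=2·atan2(√a, √(1-a))=2.096005798; dist=6371·c=13353.653 ≈ 13353.7 km; running total=27122.9 km
Leg 4 bearing: y=sinΔλ·cosφ2=-0.36423813, x=cosφ1·sinφ2-sinφ1·cosφ2·cosΔλ=0.78481487; θ=atan2(y, x)=-24.8963° <0 so +360° → 335.1037° ≈ 335.1°
Leg 5: φ1=1.1636773, φ2=0.7491651, Δφ=-0.4145122, Δλ=5.8759127 rad; a=sin²(Δφ/2)+cosφ1·cosφ2·sin²(Δλ/2)=0.0542017964; c=2·atan2(√a, √(1-a))=0.469937908; dist=6371·c=2993.974 ≈ 2994.0 km; running total=30116.9 km
Leg 5 bearing: y=sinΔλ·cosφ2=-0.29005201, x=cosφ1·sinφ2-sinφ1·cosφ2·cosΔλ=-0.34774369; θ=atan2(y, x)=-140.1686° <0 so +360° → 219.8314° ≈ 219.8°
Leg 6: φ1=0.7491651, φ2=0.6280969, Δφ=-0.1210683, Δλ=-3.8117973 rad; a=sin²(Δφ/2)+cosφ1·cosφ2·sin²(Δλ/2)=0.5320832570; c=2·atan2(√a, √(1-a))=1.635006955; dist=6371·c=10416.629 ≈ 10416.6 km; running total=40533.5 km
Leg 6 bearing: y=sinΔλ·cosφ2=0.50259892, x=cosφ1·sinφ2-sinφ1·cosφ2·cosΔλ=0.86213513; θ=atan2(y, x)=30.2409° ≈ 30.2°

Leg 1: dist=5657.9 km, bearing=160.9°
Leg 2: dist=4231.5 km, bearing=346.3°
Leg 3: dist=3879.8 km, bearing=112.5°
Leg 4: dist=13353.7 km, bearing=335.1°
Leg 5: dist=2994.0 km, bearing=219.8°
Leg 6: dist=10416.6 km, bearing=30.2°
Total: 40533.5 km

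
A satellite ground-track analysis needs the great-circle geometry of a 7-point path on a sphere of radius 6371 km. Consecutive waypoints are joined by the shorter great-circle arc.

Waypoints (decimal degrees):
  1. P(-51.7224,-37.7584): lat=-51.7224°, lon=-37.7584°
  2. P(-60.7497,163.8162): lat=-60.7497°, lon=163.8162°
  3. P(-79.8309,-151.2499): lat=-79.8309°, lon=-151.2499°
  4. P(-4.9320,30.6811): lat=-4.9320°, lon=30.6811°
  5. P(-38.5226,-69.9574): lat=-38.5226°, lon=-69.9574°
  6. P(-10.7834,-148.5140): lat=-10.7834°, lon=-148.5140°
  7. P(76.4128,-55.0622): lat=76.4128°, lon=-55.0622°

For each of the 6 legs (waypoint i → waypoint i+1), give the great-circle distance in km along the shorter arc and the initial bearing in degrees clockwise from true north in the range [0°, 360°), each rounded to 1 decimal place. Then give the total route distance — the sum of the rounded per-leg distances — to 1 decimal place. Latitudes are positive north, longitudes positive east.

Leg 1: dist=7361.8 km, bearing=191.3°
Leg 2: dist=2568.0 km, bearing=161.5°
Leg 3: dist=10589.2 km, bearing=181.9°
Leg 4: dist=10584.0 km, bearing=230.5°
Leg 5: dist=8272.3 km, bearing=268.5°
Leg 6: dist=11262.8 km, bearing=13.8°
Total: 50638.1 km

Leg 1: φ1=-0.9027262, φ2=-1.0602823, Δφ=-0.1575561, Δλ=3.5181405 rad; a=sin²(Δφ/2)+cosφ1·cosφ2·sin²(Δλ/2)=0.2982799505; c=2·atan2(√a, √(1-a))=1.155522937; dist=6371·c=7361.837 ≈ 7361.8 km; running total=7361.8 km
Leg 1 bearing: y=sinΔλ·cosφ2=-0.17967374, x=cosφ1·sinφ2-sinφ1·cosφ2·cosΔλ=-0.89719197; θ=atan2(y, x)=-168.6756° <0 so +360° → 191.3244° ≈ 191.3°
Leg 2: φ1=-1.0602823, φ2=-1.3933120, Δφ=-0.3330298, Δλ=-5.4989408 rad; a=sin²(Δφ/2)+cosφ1·cosφ2·sin²(Δλ/2)=0.0400704929; c=2·atan2(√a, √(1-a))=0.403075423; dist=6371·c=2567.994 ≈ 2568.0 km; running total=9929.8 km
Leg 2 bearing: y=sinΔλ·cosφ2=0.12469837, x=cosφ1·sinφ2-sinφ1·cosφ2·cosΔλ=-0.37190013; θ=atan2(y, x)=161.4637° ≈ 161.5°
Leg 3: φ1=-1.3933120, φ2=-0.0860796, Δφ=1.3072324, Δλ=3.1752950 rad; a=sin²(Δφ/2)+cosφ1·cosφ2·sin²(Δλ/2)=0.5455887625; c=2·atan2(√a, √(1-a))=1.662100658; dist=6371·c=10589.243 ≈ 10589.2 km; running total=20519.0 km
Leg 3 bearing: y=sinΔλ·cosφ2=-0.03357117, x=cosφ1·sinφ2-sinφ1·cosφ2·cosΔλ=-0.99526862; θ=atan2(y, x)=-178.0681° <0 so +360° → 181.9319° ≈ 181.9°
Leg 4: φ1=-0.0860796, φ2=-0.6723462, Δφ=-0.5862666, Δλ=-1.7564732 rad; a=sin²(Δφ/2)+cosφ1·cosφ2·sin²(Δλ/2)=0.5451761804; c=2·atan2(√a, √(1-a))=1.661272074; dist=6371·c=10583.964 ≈ 10584.0 km; running total=31103.0 km
Leg 4 bearing: y=sinΔλ·cosφ2=-0.76891493, x=cosφ1·sinφ2-sinφ1·cosφ2·cosΔλ=-0.63293466; θ=atan2(y, x)=-129.4596° <0 so +360° → 230.5404° ≈ 230.5°
Leg 5: φ1=-0.6723462, φ2=-0.1882058, Δφ=0.4841404, Δλ=-1.3710713 rad; a=sin²(Δφ/2)+cosφ1·cosφ2·sin²(Δλ/2)=0.3654960951; c=2·atan2(√a, √(1-a))=1.298433608; dist=6371·c=8272.321 ≈ 8272.3 km; running total=39375.3 km
Leg 5 bearing: y=sinΔλ·cosφ2=-0.96281370, x=cosφ1·sinφ2-sinφ1·cosφ2·cosΔλ=-0.02499147; θ=atan2(y, x)=-91.4869° <0 so +360° → 268.5131° ≈ 268.5°
Leg 6: φ1=-0.1882058, φ2=1.3336550, Δφ=1.5218608, Δλ=1.6310416 rad; a=sin²(Δφ/2)+cosφ1·cosφ2·sin²(Δλ/2)=0.5978776605; c=2·atan2(√a, √(1-a))=1.767823940; dist=6371·c=11262.806 ≈ 11262.8 km; running total=50638.1 km
Leg 6 bearing: y=sinΔλ·cosφ2=0.23449877, x=cosφ1·sinφ2-sinφ1·cosφ2·cosΔλ=0.95220280; θ=atan2(y, x)=13.8349° ≈ 13.8°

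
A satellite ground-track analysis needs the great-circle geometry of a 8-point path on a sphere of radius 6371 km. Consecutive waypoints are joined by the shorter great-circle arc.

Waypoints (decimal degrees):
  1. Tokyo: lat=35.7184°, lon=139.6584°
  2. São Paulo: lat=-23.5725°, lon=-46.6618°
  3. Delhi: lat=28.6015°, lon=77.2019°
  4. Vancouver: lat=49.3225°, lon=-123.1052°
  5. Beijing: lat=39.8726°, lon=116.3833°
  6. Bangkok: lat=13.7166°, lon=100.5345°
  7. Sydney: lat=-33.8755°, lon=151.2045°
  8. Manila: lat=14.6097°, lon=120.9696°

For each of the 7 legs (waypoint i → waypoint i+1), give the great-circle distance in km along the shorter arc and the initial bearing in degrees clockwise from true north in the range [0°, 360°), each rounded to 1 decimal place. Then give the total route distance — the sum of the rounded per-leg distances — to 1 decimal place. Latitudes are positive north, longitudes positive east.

Leg 1: φ1=0.6234037, φ2=-0.4114177, Δφ=-1.0348214, Δλ=-3.2519010 rad; a=sin²(Δφ/2)+cosφ1·cosφ2·sin²(Δλ/2)=0.9865461114; c=2·atan2(√a, √(1-a))=2.909087505; dist=6371·c=18533.796 ≈ 18533.8 km; running total=18533.8 km
Leg 1 bearing: y=sinΔλ·cosφ2=0.10089869, x=cosφ1·sinφ2-sinφ1·cosφ2·cosΔλ=0.20714966; θ=atan2(y, x)=25.9698° ≈ 26.0°
Leg 2: φ1=-0.4114177, φ2=0.4991903, Δφ=0.9106081, Δλ=2.1618294 rad; a=sin²(Δφ/2)+cosφ1·cosφ2·sin²(Δλ/2)=0.8199205770; c=2·atan2(√a, √(1-a))=2.265087880; dist=6371·c=14430.875 ≈ 14430.9 km; running total=32964.7 km
Leg 2 bearing: y=sinΔλ·cosφ2=0.72903635, x=cosφ1·sinφ2-sinφ1·cosφ2·cosΔλ=0.24312404; θ=atan2(y, x)=71.5571° ≈ 71.6°
Leg 3: φ1=0.4991903, φ2=0.8608400, Δφ=0.3616497, Δλ=-3.4960184 rad; a=sin²(Δφ/2)+cosφ1·cosφ2·sin²(Δλ/2)=0.5868202908; c=2·atan2(√a, √(1-a))=1.745321539; dist=6371·c=11119.444 ≈ 11119.4 km; running total=44084.1 km
Leg 3 bearing: y=sinΔλ·cosφ2=0.22620863, x=cosφ1·sinφ2-sinφ1·cosφ2·cosΔλ=0.95847723; θ=atan2(y, x)=13.2793° ≈ 13.3°
Leg 4: φ1=0.8608400, φ2=0.6959082, Δφ=-0.1649319, Δλ=4.1798628 rad; a=sin²(Δφ/2)+cosφ1·cosφ2·sin²(Δλ/2)=0.3838929352; c=2·atan2(√a, √(1-a))=1.336442906; dist=6371·c=8514.478 ≈ 8514.5 km; running total=52598.6 km
Leg 4 bearing: y=sinΔλ·cosφ2=-0.66119790, x=cosφ1·sinφ2-sinφ1·cosφ2·cosΔλ=0.71336802; θ=atan2(y, x)=-42.8264° <0 so +360° → 317.1736° ≈ 317.2°
Leg 5: φ1=0.6959082, φ2=0.2393998, Δφ=-0.4565083, Δλ=-0.2766137 rad; a=sin²(Δφ/2)+cosφ1·cosφ2·sin²(Δλ/2)=0.0653728319; c=2·atan2(√a, √(1-a))=0.517104338; dist=6371·c=3294.472 ≈ 3294.5 km; running total=55893.1 km
Leg 5 bearing: y=sinΔλ·cosφ2=-0.26531101, x=cosφ1·sinφ2-sinφ1·cosφ2·cosΔλ=-0.41714142; θ=atan2(y, x)=-147.5428° <0 so +360° → 212.4572° ≈ 212.5°
Leg 6: φ1=0.2393998, φ2=-0.5912390, Δφ=-0.8306388, Δλ=0.8843583 rad; a=sin²(Δφ/2)+cosφ1·cosφ2·sin²(Δλ/2)=0.3104869539; c=2·atan2(√a, √(1-a))=1.182052692; dist=6371·c=7530.858 ≈ 7530.9 km; running total=63424.0 km
Leg 6 bearing: y=sinΔλ·cosφ2=0.64220595, x=cosφ1·sinφ2-sinφ1·cosφ2·cosΔλ=-0.66626627; θ=atan2(y, x)=136.0534° ≈ 136.1°
Leg 7: φ1=-0.5912390, φ2=0.2549874, Δφ=0.8462264, Δλ=-0.5276986 rad; a=sin²(Δφ/2)+cosφ1·cosφ2·sin²(Δλ/2)=0.2232376062; c=2·atan2(√a, √(1-a))=0.984205724; dist=6371·c=6270.375 ≈ 6270.4 km; running total=69694.4 km
Leg 7 bearing: y=sinΔλ·cosφ2=-0.48726488, x=cosφ1·sinφ2-sinφ1·cosφ2·cosΔλ=0.67541339; θ=atan2(y, x)=-35.8079° <0 so +360° → 324.1921° ≈ 324.2°

Leg 1: dist=18533.8 km, bearing=26.0°
Leg 2: dist=14430.9 km, bearing=71.6°
Leg 3: dist=11119.4 km, bearing=13.3°
Leg 4: dist=8514.5 km, bearing=317.2°
Leg 5: dist=3294.5 km, bearing=212.5°
Leg 6: dist=7530.9 km, bearing=136.1°
Leg 7: dist=6270.4 km, bearing=324.2°
Total: 69694.4 km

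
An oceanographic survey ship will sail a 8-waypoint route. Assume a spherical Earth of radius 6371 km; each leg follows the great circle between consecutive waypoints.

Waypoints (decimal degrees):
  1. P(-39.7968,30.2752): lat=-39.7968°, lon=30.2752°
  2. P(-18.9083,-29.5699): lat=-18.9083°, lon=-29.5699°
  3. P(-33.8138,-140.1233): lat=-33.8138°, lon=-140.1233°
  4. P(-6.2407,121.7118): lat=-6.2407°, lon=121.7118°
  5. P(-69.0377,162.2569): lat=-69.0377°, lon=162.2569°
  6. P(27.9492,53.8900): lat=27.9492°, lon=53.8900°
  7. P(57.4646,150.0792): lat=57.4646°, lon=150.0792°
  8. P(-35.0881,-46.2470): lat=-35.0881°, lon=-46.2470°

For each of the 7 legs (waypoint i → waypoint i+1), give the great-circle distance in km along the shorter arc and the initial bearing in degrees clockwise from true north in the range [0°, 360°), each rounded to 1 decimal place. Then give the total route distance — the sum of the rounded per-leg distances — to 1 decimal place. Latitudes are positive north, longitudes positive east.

Leg 1: φ1=-0.6945852, φ2=-0.3300121, Δφ=0.3645731, Δλ=-1.0444940 rad; a=sin²(Δφ/2)+cosφ1·cosφ2·sin²(Δλ/2)=0.2137266225; c=2·atan2(√a, √(1-a))=0.961187545; dist=6371·c=6123.726 ≈ 6123.7 km; running total=6123.7 km
Leg 1 bearing: y=sinΔλ·cosφ2=-0.81801150, x=cosφ1·sinφ2-sinφ1·cosφ2·cosΔλ=0.05520322; θ=atan2(y, x)=-86.1393° <0 so +360° → 273.8607° ≈ 273.9°
Leg 2: φ1=-0.3300121, φ2=-0.5901621, Δφ=-0.2601501, Δλ=-1.9295208 rad; a=sin²(Δφ/2)+cosφ1·cosφ2·sin²(Δλ/2)=0.5478099467; c=2·atan2(√a, √(1-a))=1.666562534; dist=6371·c=10617.670 ≈ 10617.7 km; running total=16741.4 km
Leg 2 bearing: y=sinΔλ·cosφ2=-0.77796299, x=cosφ1·sinφ2-sinφ1·cosφ2·cosΔλ=-0.62099148; θ=atan2(y, x)=-128.5978° <0 so +360° → 231.4022° ≈ 231.4°
Leg 3: φ1=-0.5901621, φ2=-0.1089208, Δφ=0.4812414, Δλ=4.5698846 rad; a=sin²(Δφ/2)+cosφ1·cosφ2·sin²(Δλ/2)=0.5284030411; c=2·atan2(√a, √(1-a))=1.627633005; dist=6371·c=10369.6499 ≈ 10369.6 km; running total=27111.0 km
Leg 3 bearing: y=sinΔλ·cosφ2=-0.98399749, x=cosφ1·sinφ2-sinφ1·cosφ2·cosΔλ=-0.16888462; θ=atan2(y, x)=-99.7389° <0 so +360° → 260.2611° ≈ 260.3°
Leg 4: φ1=-0.1089208, φ2=-1.2049352, Δφ=-1.0960144, Δλ=0.7076455 rad; a=sin²(Δφ/2)+cosφ1·cosφ2·sin²(Δλ/2)=0.3141225322; c=2·atan2(√a, √(1-a))=1.189897600; dist=6371·c=7580.838 ≈ 7580.8 km; running total=34691.8 km
Leg 4 bearing: y=sinΔλ·cosφ2=0.23255643, x=cosφ1·sinφ2-sinφ1·cosφ2·cosΔλ=-0.89873009; θ=atan2(y, x)=165.4923° ≈ 165.5°
Leg 5: φ1=-1.2049352, φ2=0.4878056, Δφ=1.6927407, Δλ=-1.8913592 rad; a=sin²(Δφ/2)+cosφ1·cosφ2·sin²(Δλ/2)=0.7686245289; c=2·atan2(√a, √(1-a))=2.137968398; dist=6371·c=13620.997 ≈ 13621.0 km; running total=48312.8 km
Leg 5 bearing: y=sinΔλ·cosφ2=-0.83836337, x=cosφ1·sinφ2-sinφ1·cosφ2·cosΔλ=-0.09225134; θ=atan2(y, x)=-96.2794° <0 so +360° → 263.7206° ≈ 263.7°
Leg 6: φ1=0.4878056, φ2=1.0029465, Δφ=0.5151409, Δλ=1.6788182 rad; a=sin²(Δφ/2)+cosφ1·cosφ2·sin²(Δλ/2)=0.3280441332; c=2·atan2(√a, √(1-a))=1.219716749; dist=6371·c=7770.815 ≈ 7770.8 km; running total=56083.6 km
Leg 6 bearing: y=sinΔλ·cosφ2=0.53468580, x=cosφ1·sinφ2-sinφ1·cosφ2·cosΔλ=0.77190402; θ=atan2(y, x)=34.7097° ≈ 34.7°
Leg 7: φ1=1.0029465, φ2=-0.6124029, Δφ=-1.6153493, Δλ=-3.4265386 rad; a=sin²(Δφ/2)+cosφ1·cosφ2·sin²(Δλ/2)=0.9534783803; c=2·atan2(√a, √(1-a))=2.706798480; dist=6371·c=17245.013 ≈ 17245.0 km; running total=73328.6 km
Leg 7 bearing: y=sinΔλ·cosφ2=0.23002001, x=cosφ1·sinφ2-sinφ1·cosφ2·cosΔλ=0.35287424; θ=atan2(y, x)=33.0982° ≈ 33.1°

Leg 1: dist=6123.7 km, bearing=273.9°
Leg 2: dist=10617.7 km, bearing=231.4°
Leg 3: dist=10369.6 km, bearing=260.3°
Leg 4: dist=7580.8 km, bearing=165.5°
Leg 5: dist=13621.0 km, bearing=263.7°
Leg 6: dist=7770.8 km, bearing=34.7°
Leg 7: dist=17245.0 km, bearing=33.1°
Total: 73328.6 km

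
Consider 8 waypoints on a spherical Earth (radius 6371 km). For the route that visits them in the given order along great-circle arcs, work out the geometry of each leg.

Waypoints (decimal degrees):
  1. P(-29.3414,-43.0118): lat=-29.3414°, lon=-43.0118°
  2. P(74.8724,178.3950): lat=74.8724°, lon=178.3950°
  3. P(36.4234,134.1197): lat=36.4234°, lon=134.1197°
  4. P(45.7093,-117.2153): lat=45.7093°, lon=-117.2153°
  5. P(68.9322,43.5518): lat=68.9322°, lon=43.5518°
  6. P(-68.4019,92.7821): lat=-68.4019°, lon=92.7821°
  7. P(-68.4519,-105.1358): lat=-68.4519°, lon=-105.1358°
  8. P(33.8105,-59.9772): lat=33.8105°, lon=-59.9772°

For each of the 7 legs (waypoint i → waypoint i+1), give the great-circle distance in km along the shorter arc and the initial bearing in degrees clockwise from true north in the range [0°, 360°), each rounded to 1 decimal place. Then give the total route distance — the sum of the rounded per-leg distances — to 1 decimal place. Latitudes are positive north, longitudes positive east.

Leg 1: φ1=-0.5121040, φ2=1.3067699, Δφ=1.8188739, Δλ=3.8642776 rad; a=sin²(Δφ/2)+cosφ1·cosφ2·sin²(Δλ/2)=0.8218289349; c=2·atan2(√a, √(1-a))=2.270064614; dist=6371·c=14462.582 ≈ 14462.6 km; running total=14462.6 km
Leg 1 bearing: y=sinΔλ·cosφ2=-0.17260550, x=cosφ1·sinφ2-sinφ1·cosφ2·cosΔλ=0.74559499; θ=atan2(y, x)=-13.0344° <0 so +360° → 346.9656° ≈ 347.0°
Leg 2: φ1=1.3067699, φ2=0.6357083, Δφ=-0.6710616, Δλ=-0.7727498 rad; a=sin²(Δφ/2)+cosφ1·cosφ2·sin²(Δλ/2)=0.1382381878; c=2·atan2(√a, √(1-a))=0.761903083; dist=6371·c=4854.085 ≈ 4854.1 km; running total=19316.7 km
Leg 2 bearing: y=sinΔλ·cosφ2=-0.56173251, x=cosφ1·sinφ2-sinφ1·cosφ2·cosΔλ=-0.40121086; θ=atan2(y, x)=-125.5359° <0 so +360° → 234.4641° ≈ 234.5°
Leg 3: φ1=0.6357083, φ2=0.7977778, Δφ=0.1620695, Δλ=-4.3866233 rad; a=sin²(Δφ/2)+cosφ1·cosφ2·sin²(Δλ/2)=0.3774075543; c=2·atan2(√a, √(1-a))=1.323085926; dist=6371·c=8429.380 ≈ 8429.4 km; running total=27746.1 km
Leg 3 bearing: y=sinΔλ·cosφ2=0.66157273, x=cosφ1·sinφ2-sinφ1·cosφ2·cosΔλ=0.70866486; θ=atan2(y, x)=43.0316° ≈ 43.0°
Leg 4: φ1=0.7977778, φ2=1.2030939, Δφ=0.4053161, Δλ=2.8059152 rad; a=sin²(Δφ/2)+cosφ1·cosφ2·sin²(Δλ/2)=0.2845253508; c=2·atan2(√a, √(1-a))=1.125251815; dist=6371·c=7168.979 ≈ 7169.0 km; running total=34915.1 km
Leg 4 bearing: y=sinΔλ·cosφ2=0.11841341, x=cosφ1·sinφ2-sinφ1·cosφ2·cosΔλ=0.89457306; θ=atan2(y, x)=7.5403° ≈ 7.5°
Leg 5: φ1=1.2030939, φ2=-1.1938384, Δφ=-2.3969322, Δλ=0.8592308 rad; a=sin²(Δφ/2)+cosφ1·cosφ2·sin²(Δλ/2)=0.8906151439; c=2·atan2(√a, √(1-a))=2.467430569; dist=6371·c=15720.000 ≈ 15720.0 km; running total=50635.1 km
Leg 5 bearing: y=sinΔλ·cosφ2=0.27877228, x=cosφ1·sinφ2-sinφ1·cosφ2·cosΔλ=-0.55853850; θ=atan2(y, x)=153.4757° ≈ 153.5°
Leg 6: φ1=-1.1938384, φ2=-1.1947110, Δφ=-0.0008727, Δλ=-3.4543190 rad; a=sin²(Δφ/2)+cosφ1·cosφ2·sin²(Δλ/2)=0.1319158830; c=2·atan2(√a, √(1-a))=0.743405145; dist=6371·c=4736.234 ≈ 4736.2 km; running total=55371.3 km
Leg 6 bearing: y=sinΔλ·cosφ2=0.11299579, x=cosφ1·sinφ2-sinφ1·cosφ2·cosΔλ=-0.66729924; θ=atan2(y, x)=170.3891° ≈ 170.4°
Leg 7: φ1=-1.1947110, φ2=0.5901045, Δφ=1.7848156, Δλ=0.7881663 rad; a=sin²(Δφ/2)+cosφ1·cosφ2·sin²(Δλ/2)=0.6511845211; c=2·atan2(√a, √(1-a))=1.877973385; dist=6371·c=11964.568 ≈ 11964.6 km; running total=67335.9 km
Leg 7 bearing: y=sinΔλ·cosφ2=0.58914672, x=cosφ1·sinφ2-sinφ1·cosφ2·cosΔλ=0.74931909; θ=atan2(y, x)=38.1759° ≈ 38.2°

Leg 1: dist=14462.6 km, bearing=347.0°
Leg 2: dist=4854.1 km, bearing=234.5°
Leg 3: dist=8429.4 km, bearing=43.0°
Leg 4: dist=7169.0 km, bearing=7.5°
Leg 5: dist=15720.0 km, bearing=153.5°
Leg 6: dist=4736.2 km, bearing=170.4°
Leg 7: dist=11964.6 km, bearing=38.2°
Total: 67335.9 km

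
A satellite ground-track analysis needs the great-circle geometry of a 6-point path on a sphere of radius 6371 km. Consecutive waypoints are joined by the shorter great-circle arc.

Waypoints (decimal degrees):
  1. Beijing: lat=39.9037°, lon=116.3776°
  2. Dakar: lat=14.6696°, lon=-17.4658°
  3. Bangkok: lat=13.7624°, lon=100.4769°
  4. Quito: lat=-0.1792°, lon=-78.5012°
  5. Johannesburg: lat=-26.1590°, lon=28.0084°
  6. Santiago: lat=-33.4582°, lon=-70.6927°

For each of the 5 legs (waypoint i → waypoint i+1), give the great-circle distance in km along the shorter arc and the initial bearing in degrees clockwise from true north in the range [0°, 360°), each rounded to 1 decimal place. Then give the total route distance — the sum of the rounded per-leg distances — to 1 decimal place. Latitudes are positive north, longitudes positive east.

Leg 1: dist=12296.5 km, bearing=311.8°
Leg 2: dist=12491.3 km, bearing=68.1°
Leg 3: dist=18500.5 km, bearing=355.7°
Leg 4: dist=11641.7 km, bearing=117.2°
Leg 5: dist=9178.4 km, bearing=236.3°
Total: 64108.4 km

Leg 1: φ1=0.6964509, φ2=0.2560328, Δφ=-0.4404181, Δλ=-2.3360080 rad; a=sin²(Δφ/2)+cosφ1·cosφ2·sin²(Δλ/2)=0.6758003433; c=2·atan2(√a, √(1-a))=1.930076744; dist=6371·c=12296.519 ≈ 12296.5 km; running total=12296.5 km
Leg 1 bearing: y=sinΔλ·cosφ2=-0.69772508, x=cosφ1·sinφ2-sinφ1·cosφ2·cosΔλ=0.62414475; θ=atan2(y, x)=-48.1860° <0 so +360° → 311.8140° ≈ 311.8°
Leg 2: φ1=0.2560328, φ2=0.2401992, Δφ=-0.0158336, Δλ=2.0584884 rad; a=sin²(Δφ/2)+cosφ1·cosφ2·sin²(Δλ/2)=0.6900265570; c=2·atan2(√a, √(1-a))=1.960650045; dist=6371·c=12491.301 ≈ 12491.3 km; running total=24787.8 km
Leg 2 bearing: y=sinΔλ·cosφ2=0.85805430, x=cosφ1·sinφ2-sinφ1·cosφ2·cosΔλ=0.34540186; θ=atan2(y, x)=68.0732° ≈ 68.1°
Leg 3: φ1=0.2401992, φ2=-0.0031276, Δφ=-0.2433268, Δλ=-3.1237571 rad; a=sin²(Δφ/2)+cosφ1·cosφ2·sin²(Δλ/2)=0.9859377122; c=2·atan2(√a, √(1-a))=2.903864215; dist=6371·c=18500.519 ≈ 18500.5 km; running total=43288.3 km
Leg 3 bearing: y=sinΔλ·cosφ2=-0.01783449, x=cosφ1·sinφ2-sinφ1·cosφ2·cosΔλ=0.23481927; θ=atan2(y, x)=-4.3433° <0 so +360° → 355.6567° ≈ 355.7°
Leg 4: φ1=-0.0031276, φ2=-0.4565607, Δφ=-0.4534330, Δλ=1.8589432 rad; a=sin²(Δφ/2)+cosφ1·cosφ2·sin²(Δλ/2)=0.6268444499; c=2·atan2(√a, √(1-a))=1.827288346; dist=6371·c=11641.654 ≈ 11641.7 km; running total=54930.0 km
Leg 4 bearing: y=sinΔλ·cosφ2=0.86056901, x=cosφ1·sinφ2-sinφ1·cosφ2·cosΔλ=-0.44165928; θ=atan2(y, x)=117.1677° ≈ 117.2°
Leg 5: φ1=-0.4565607, φ2=-0.5839558, Δφ=-0.1273951, Δλ=-1.7226592 rad; a=sin²(Δφ/2)+cosφ1·cosφ2·sin²(Δλ/2)=0.4351114931; c=2·atan2(√a, √(1-a))=1.440652238; dist=6371·c=9178.395 ≈ 9178.4 km; running total=64108.4 km
Leg 5 bearing: y=sinΔλ·cosφ2=-0.82468643, x=cosφ1·sinφ2-sinφ1·cosφ2·cosΔλ=-0.55049998; θ=atan2(y, x)=-123.7242° <0 so +360° → 236.2758° ≈ 236.3°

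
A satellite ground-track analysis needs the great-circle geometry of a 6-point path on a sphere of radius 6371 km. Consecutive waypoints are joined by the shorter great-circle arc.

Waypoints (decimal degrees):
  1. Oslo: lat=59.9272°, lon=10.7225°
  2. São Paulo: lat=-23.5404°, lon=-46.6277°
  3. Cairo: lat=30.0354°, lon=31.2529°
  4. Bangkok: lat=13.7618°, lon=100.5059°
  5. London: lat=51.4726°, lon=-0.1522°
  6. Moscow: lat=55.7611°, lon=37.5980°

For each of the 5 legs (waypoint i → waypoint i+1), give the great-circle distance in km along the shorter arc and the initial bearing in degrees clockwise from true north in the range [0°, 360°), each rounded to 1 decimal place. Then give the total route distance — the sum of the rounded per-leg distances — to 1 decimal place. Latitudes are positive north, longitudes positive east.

Leg 1: dist=10631.5 km, bearing=230.9°
Leg 2: dist=10219.6 km, bearing=57.9°
Leg 3: dist=7267.5 km, bearing=87.9°
Leg 4: dist=9534.3 km, bearing=322.1°
Leg 5: dist=2502.5 km, bearing=64.1°
Total: 40155.4 km

Leg 1: φ1=1.0459270, φ2=-0.4108575, Δφ=-1.4567844, Δλ=-1.0009498 rad; a=sin²(Δφ/2)+cosφ1·cosφ2·sin²(Δλ/2)=0.5488931650; c=2·atan2(√a, √(1-a))=1.668739173; dist=6371·c=10631.537 ≈ 10631.5 km; running total=10631.5 km
Leg 1 bearing: y=sinΔλ·cosφ2=-0.77191279, x=cosφ1·sinφ2-sinφ1·cosφ2·cosΔλ=-0.62816278; θ=atan2(y, x)=-129.1378° <0 so +360° → 230.8622° ≈ 230.9°
Leg 2: φ1=-0.4108575, φ2=0.5242166, Δφ=0.9350741, Δλ=1.3592729 rad; a=sin²(Δφ/2)+cosφ1·cosφ2·sin²(Δλ/2)=0.5166403476; c=2·atan2(√a, √(1-a))=1.604083169; dist=6371·c=10219.614 ≈ 10219.6 km; running total=20851.1 km
Leg 2 bearing: y=sinΔλ·cosφ2=0.84642141, x=cosφ1·sinφ2-sinφ1·cosφ2·cosΔλ=0.53147267; θ=atan2(y, x)=57.8751° ≈ 57.9°
Leg 3: φ1=0.5242166, φ2=0.2401887, Δφ=-0.2840279, Δλ=1.2086929 rad; a=sin²(Δφ/2)+cosφ1·cosφ2·sin²(Δλ/2)=0.2915301314; c=2·atan2(√a, √(1-a))=1.140720487; dist=6371·c=7267.530 ≈ 7267.5 km; running total=28118.6 km
Leg 3 bearing: y=sinΔλ·cosφ2=0.90830839, x=cosφ1·sinφ2-sinφ1·cosφ2·cosΔλ=0.03372122; θ=atan2(y, x)=87.8739° ≈ 87.9°
Leg 4: φ1=0.2401887, φ2=0.8983663, Δφ=0.6581776, Δλ=-1.7568153 rad; a=sin²(Δφ/2)+cosφ1·cosφ2·sin²(Δλ/2)=0.4628971543; c=2·atan2(√a, √(1-a))=1.496522364; dist=6371·c=9534.344 ≈ 9534.3 km; running total=37652.9 km
Leg 4 bearing: y=sinΔλ·cosφ2=-0.61214294, x=cosφ1·sinφ2-sinφ1·cosφ2·cosΔλ=0.78725760; θ=atan2(y, x)=-37.8673° <0 so +360° → 322.1327° ≈ 322.1°
Leg 5: φ1=0.8983663, φ2=0.9732148, Δφ=0.0748484, Δλ=0.6588653 rad; a=sin²(Δφ/2)+cosφ1·cosφ2·sin²(Δλ/2)=0.0380782977; c=2·atan2(√a, √(1-a))=0.392793478; dist=6371·c=2502.487 ≈ 2502.5 km; running total=40155.4 km
Leg 5 bearing: y=sinΔλ·cosφ2=0.34446241, x=cosφ1·sinφ2-sinφ1·cosφ2·cosΔλ=0.16691019; θ=atan2(y, x)=64.1474° ≈ 64.1°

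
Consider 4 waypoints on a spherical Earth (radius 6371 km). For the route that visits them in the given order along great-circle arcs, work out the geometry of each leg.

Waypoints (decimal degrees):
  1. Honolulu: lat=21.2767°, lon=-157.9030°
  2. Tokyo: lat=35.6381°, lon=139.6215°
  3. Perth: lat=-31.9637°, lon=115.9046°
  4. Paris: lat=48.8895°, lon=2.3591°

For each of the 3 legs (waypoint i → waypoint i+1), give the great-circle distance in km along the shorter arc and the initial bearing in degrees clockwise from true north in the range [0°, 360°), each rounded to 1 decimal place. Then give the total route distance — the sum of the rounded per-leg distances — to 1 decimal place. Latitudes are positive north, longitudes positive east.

Leg 1: φ1=0.3713485, φ2=0.6220022, Δφ=0.2506537, Δλ=5.1927821 rad; a=sin²(Δφ/2)+cosφ1·cosφ2·sin²(Δλ/2)=0.2192948893; c=2·atan2(√a, √(1-a))=0.974707392; dist=6371·c=6209.861 ≈ 6209.9 km; running total=6209.9 km
Leg 1 bearing: y=sinΔλ·cosφ2=-0.72072513, x=cosφ1·sinφ2-sinφ1·cosφ2·cosΔλ=0.40666183; θ=atan2(y, x)=-60.5666° <0 so +360° → 299.4334° ≈ 299.4°
Leg 2: φ1=0.6220022, φ2=-0.5578718, Δφ=-1.1798740, Δλ=-0.4139380 rad; a=sin²(Δφ/2)+cosφ1·cosφ2·sin²(Δλ/2)=0.3385952402; c=2·atan2(√a, √(1-a))=1.242099898; dist=6371·c=7913.418 ≈ 7913.4 km; running total=14123.3 km
Leg 2 bearing: y=sinΔλ·cosφ2=-0.34123505, x=cosφ1·sinφ2-sinφ1·cosφ2·cosΔλ=-0.88280953; θ=atan2(y, x)=-158.8668° <0 so +360° → 201.1332° ≈ 201.1°
Leg 3: φ1=-0.5578718, φ2=0.8532827, Δφ=1.4111546, Δλ=-1.9817428 rad; a=sin²(Δφ/2)+cosφ1·cosφ2·sin²(Δλ/2)=0.8108484085; c=2·atan2(√a, √(1-a))=2.241703530; dist=6371·c=14281.893 ≈ 14281.9 km; running total=28405.2 km
Leg 3 bearing: y=sinΔλ·cosφ2=-0.60277083, x=cosφ1·sinφ2-sinφ1·cosφ2·cosΔλ=0.50016037; θ=atan2(y, x)=-50.3152° <0 so +360° → 309.6848° ≈ 309.7°

Leg 1: dist=6209.9 km, bearing=299.4°
Leg 2: dist=7913.4 km, bearing=201.1°
Leg 3: dist=14281.9 km, bearing=309.7°
Total: 28405.2 km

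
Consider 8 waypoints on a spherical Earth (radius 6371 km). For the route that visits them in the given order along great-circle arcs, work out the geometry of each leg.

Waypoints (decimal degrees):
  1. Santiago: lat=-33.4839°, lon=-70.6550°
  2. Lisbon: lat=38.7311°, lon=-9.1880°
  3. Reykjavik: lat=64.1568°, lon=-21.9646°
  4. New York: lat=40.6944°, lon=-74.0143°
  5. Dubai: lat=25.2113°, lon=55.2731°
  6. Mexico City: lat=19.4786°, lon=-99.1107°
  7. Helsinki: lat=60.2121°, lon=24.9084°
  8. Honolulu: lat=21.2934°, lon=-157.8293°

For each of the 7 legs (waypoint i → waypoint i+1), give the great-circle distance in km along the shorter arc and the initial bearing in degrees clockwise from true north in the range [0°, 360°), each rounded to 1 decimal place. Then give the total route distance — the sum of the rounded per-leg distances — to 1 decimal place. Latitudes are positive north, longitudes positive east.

Leg 1: dist=10226.7 km, bearing=43.3°
Leg 2: dist=2949.7 km, bearing=347.5°
Leg 3: dist=4204.1 km, bearing=257.2°
Leg 4: dist=11009.6 km, bearing=45.2°
Leg 5: dist=14325.9 km, bearing=328.4°
Leg 6: dist=9833.2 km, bearing=24.3°
Leg 7: dist=10948.7 km, bearing=2.6°
Total: 63497.9 km

Leg 1: φ1=-0.5844043, φ2=0.6759852, Δφ=1.2603895, Δλ=1.0728015 rad; a=sin²(Δφ/2)+cosφ1·cosφ2·sin²(Δλ/2)=0.5171998503; c=2·atan2(√a, √(1-a))=1.605202815; dist=6371·c=10226.747 ≈ 10226.7 km; running total=10226.7 km
Leg 1 bearing: y=sinΔλ·cosφ2=0.68534274, x=cosφ1·sinφ2-sinφ1·cosφ2·cosΔλ=0.72740772; θ=atan2(y, x)=43.2945° ≈ 43.3°
Leg 2: φ1=0.6759852, φ2=1.1197474, Δφ=0.4437622, Δλ=-0.2229937 rad; a=sin²(Δφ/2)+cosφ1·cosφ2·sin²(Δλ/2)=0.0526384500; c=2·atan2(√a, √(1-a))=0.462985498; dist=6371·c=2949.681 ≈ 2949.7 km; running total=13176.4 km
Leg 2 bearing: y=sinΔλ·cosφ2=-0.09640155, x=cosφ1·sinφ2-sinφ1·cosφ2·cosΔλ=0.43609324; θ=atan2(y, x)=-12.4652° <0 so +360° → 347.5348° ≈ 347.5°
Leg 3: φ1=1.1197474, φ2=0.7102513, Δφ=-0.4094961, Δλ=-0.9084386 rad; a=sin²(Δφ/2)+cosφ1·cosφ2·sin²(Δλ/2)=0.1049653071; c=2·atan2(√a, √(1-a))=0.659874150; dist=6371·c=4204.058 ≈ 4204.1 km; running total=17380.5 km
Leg 3 bearing: y=sinΔλ·cosφ2=-0.59787292, x=cosφ1·sinφ2-sinφ1·cosφ2·cosΔλ=-0.13541914; θ=atan2(y, x)=-102.7622° <0 so +360° → 257.2378° ≈ 257.2°
Leg 4: φ1=0.7102513, φ2=0.4400202, Δφ=-0.2702311, Δλ=2.2564908 rad; a=sin²(Δφ/2)+cosφ1·cosφ2·sin²(Δλ/2)=0.5783157740; c=2·atan2(√a, √(1-a))=1.728075502; dist=6371·c=11009.569 ≈ 11009.6 km; running total=28390.1 km
Leg 4 bearing: y=sinΔλ·cosφ2=0.70025256, x=cosφ1·sinφ2-sinφ1·cosφ2·cosΔλ=0.69650047; θ=atan2(y, x)=45.1539° ≈ 45.2°
Leg 5: φ1=0.4400202, φ2=0.3399657, Δφ=-0.1000545, Δλ=-2.6945056 rad; a=sin²(Δφ/2)+cosφ1·cosφ2·sin²(Δλ/2)=0.8135430921; c=2·atan2(√a, √(1-a))=2.248603183; dist=6371·c=14325.851 ≈ 14325.9 km; running total=42716.0 km
Leg 5 bearing: y=sinΔλ·cosφ2=-0.40759617, x=cosφ1·sinφ2-sinφ1·cosφ2·cosΔλ=0.66379837; θ=atan2(y, x)=-31.5514° <0 so +360° → 328.4486° ≈ 328.4°
Leg 6: φ1=0.3399657, φ2=1.0508994, Δφ=0.7109337, Δλ=2.1645416 rad; a=sin²(Δφ/2)+cosφ1·cosφ2·sin²(Δλ/2)=0.4863180302; c=2·atan2(√a, √(1-a))=1.543428971; dist=6371·c=9833.186 ≈ 9833.2 km; running total=52549.2 km
Leg 6 bearing: y=sinΔλ·cosφ2=0.41176552, x=cosφ1·sinφ2-sinφ1·cosφ2·cosΔλ=0.91087890; θ=atan2(y, x)=24.3255° ≈ 24.3°
Leg 7: φ1=1.0508994, φ2=0.3716399, Δφ=-0.6792595, Δλ=-3.1893745 rad; a=sin²(Δφ/2)+cosφ1·cosφ2·sin²(Δλ/2)=0.5735930870; c=2·atan2(√a, √(1-a))=1.718519184; dist=6371·c=10948.686 ≈ 10948.7 km; running total=63497.9 km
Leg 7 bearing: y=sinΔλ·cosφ2=0.04450302, x=cosφ1·sinφ2-sinφ1·cosφ2·cosΔλ=0.98810714; θ=atan2(y, x)=2.5788° ≈ 2.6°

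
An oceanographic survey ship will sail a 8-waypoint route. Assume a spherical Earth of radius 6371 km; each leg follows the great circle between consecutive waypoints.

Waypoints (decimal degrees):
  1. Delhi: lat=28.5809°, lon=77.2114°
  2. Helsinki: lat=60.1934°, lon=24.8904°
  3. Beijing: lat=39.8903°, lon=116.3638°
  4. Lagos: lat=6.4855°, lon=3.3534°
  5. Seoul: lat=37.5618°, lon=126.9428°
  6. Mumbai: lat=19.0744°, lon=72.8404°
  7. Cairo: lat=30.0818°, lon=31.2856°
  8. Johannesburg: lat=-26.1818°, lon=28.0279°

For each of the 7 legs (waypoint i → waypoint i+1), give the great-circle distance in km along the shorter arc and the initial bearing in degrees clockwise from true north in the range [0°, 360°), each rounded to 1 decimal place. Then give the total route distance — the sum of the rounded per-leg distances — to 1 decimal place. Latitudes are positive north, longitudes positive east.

Leg 1: dist=5226.9 km, bearing=327.5°
Leg 2: dist=6322.7 km, bearing=66.3°
Leg 3: dist=11457.1 km, bearing=290.2°
Leg 4: dist=12400.9 km, bearing=45.2°
Leg 5: dist=5595.4 km, bearing=264.1°
Leg 6: dist=4350.4 km, bearing=294.5°
Leg 7: dist=6265.8 km, bearing=183.5°
Total: 51619.2 km

Leg 1: φ1=0.4988308, φ2=1.0505730, Δφ=0.5517422, Δλ=-0.9131737 rad; a=sin²(Δφ/2)+cosφ1·cosφ2·sin²(Δλ/2)=0.1590415626; c=2·atan2(√a, √(1-a))=0.820416160; dist=6371·c=5226.871 ≈ 5226.9 km; running total=5226.9 km
Leg 1 bearing: y=sinΔλ·cosφ2=-0.39340797, x=cosφ1·sinφ2-sinφ1·cosφ2·cosΔλ=0.61661945; θ=atan2(y, x)=-32.5382° <0 so +360° → 327.4618° ≈ 327.5°
Leg 2: φ1=1.0505730, φ2=0.6962171, Δφ=-0.3543559, Δλ=1.5965120 rad; a=sin²(Δφ/2)+cosφ1·cosφ2·sin²(Δλ/2)=0.2266641337; c=2·atan2(√a, √(1-a))=0.992412047; dist=6371·c=6322.657 ≈ 6322.7 km; running total=11549.6 km
Leg 2 bearing: y=sinΔλ·cosφ2=0.76702005, x=cosφ1·sinφ2-sinφ1·cosφ2·cosΔλ=0.33590215; θ=atan2(y, x)=66.3499° ≈ 66.3°
Leg 3: φ1=0.6962171, φ2=0.1131933, Δφ=-0.5830237, Δλ=-1.9724036 rad; a=sin²(Δφ/2)+cosφ1·cosφ2·sin²(Δλ/2)=0.6127841735; c=2·atan2(√a, √(1-a))=1.798322706; dist=6371·c=11457.114 ≈ 11457.1 km; running total=23006.7 km
Leg 3 bearing: y=sinΔλ·cosφ2=-0.91454357, x=cosφ1·sinφ2-sinφ1·cosφ2·cosΔλ=0.33575136; θ=atan2(y, x)=-69.8406° <0 so +360° → 290.1594° ≈ 290.2°
Leg 4: φ1=0.1131933, φ2=0.6555771, Δφ=0.5423838, Δλ=2.1570420 rad; a=sin²(Δφ/2)+cosφ1·cosφ2·sin²(Δλ/2)=0.6834427267; c=2·atan2(√a, √(1-a))=1.946455111; dist=6371·c=12400.866 ≈ 12400.9 km; running total=35407.6 km
Leg 4 bearing: y=sinΔλ·cosφ2=0.66033470, x=cosφ1·sinφ2-sinφ1·cosφ2·cosΔλ=0.65525045; θ=atan2(y, x)=45.2214° ≈ 45.2°
Leg 5: φ1=0.6555771, φ2=0.3329111, Δφ=-0.3226660, Δλ=-0.9442650 rad; a=sin²(Δφ/2)+cosφ1·cosφ2·sin²(Δλ/2)=0.1807553955; c=2·atan2(√a, √(1-a))=0.878262671; dist=6371·c=5595.411 ≈ 5595.4 km; running total=41003.0 km
Leg 5 bearing: y=sinΔλ·cosφ2=-0.76558953, x=cosφ1·sinφ2-sinφ1·cosφ2·cosΔλ=-0.07876672; θ=atan2(y, x)=-95.8741° <0 so +360° → 264.1259° ≈ 264.1°
Leg 6: φ1=0.3329111, φ2=0.5250265, Δφ=0.1921154, Δλ=-0.7252681 rad; a=sin²(Δφ/2)+cosφ1·cosφ2·sin²(Δλ/2)=0.1121101259; c=2·atan2(√a, √(1-a))=0.682846442; dist=6371·c=4350.415 ≈ 4350.4 km; running total=45353.4 km
Leg 6 bearing: y=sinΔλ·cosφ2=-0.57399179, x=cosφ1·sinφ2-sinφ1·cosφ2·cosΔλ=0.26210533; θ=atan2(y, x)=-65.4569° <0 so +360° → 294.5431° ≈ 294.5°
Leg 7: φ1=0.5250265, φ2=-0.4569586, Δφ=-0.9819851, Δλ=-0.0568576 rad; a=sin²(Δφ/2)+cosφ1·cosφ2·sin²(Δλ/2)=0.2229409907; c=2·atan2(√a, √(1-a))=0.983493251; dist=6371·c=6265.835 ≈ 6265.8 km; running total=51619.2 km
Leg 7 bearing: y=sinΔλ·cosφ2=-0.05099643, x=cosφ1·sinφ2-sinφ1·cosφ2·cosΔλ=-0.83087459; θ=atan2(y, x)=-176.4878° <0 so +360° → 183.5122° ≈ 183.5°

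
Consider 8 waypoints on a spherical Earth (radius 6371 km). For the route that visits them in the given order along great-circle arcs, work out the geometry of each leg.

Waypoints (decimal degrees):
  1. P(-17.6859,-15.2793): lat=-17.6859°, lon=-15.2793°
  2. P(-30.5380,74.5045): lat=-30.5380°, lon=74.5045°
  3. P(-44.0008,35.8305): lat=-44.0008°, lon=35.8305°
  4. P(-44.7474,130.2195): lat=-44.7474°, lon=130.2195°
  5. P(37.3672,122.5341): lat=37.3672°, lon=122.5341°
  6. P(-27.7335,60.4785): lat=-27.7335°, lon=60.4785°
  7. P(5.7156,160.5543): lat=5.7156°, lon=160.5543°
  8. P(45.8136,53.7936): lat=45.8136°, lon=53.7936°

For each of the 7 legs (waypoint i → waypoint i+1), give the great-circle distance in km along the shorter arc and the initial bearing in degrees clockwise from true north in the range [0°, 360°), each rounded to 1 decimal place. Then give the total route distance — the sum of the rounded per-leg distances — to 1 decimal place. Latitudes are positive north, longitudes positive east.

Leg 1: dist=9000.2 km, bearing=119.3°
Leg 2: dist=3692.9 km, bearing=235.2°
Leg 3: dist=7034.2 km, bearing=127.5°
Leg 4: dist=9163.3 km, bearing=353.8°
Leg 5: dist=9706.6 km, bearing=231.5°
Leg 6: dist=11293.2 km, bearing=89.6°
Leg 7: dist=10829.0 km, bearing=317.7°
Total: 60719.4 km

Leg 1: φ1=-0.3086772, φ2=-0.5329886, Δφ=-0.2243115, Δλ=1.5670229 rad; a=sin²(Δφ/2)+cosφ1·cosφ2·sin²(Δλ/2)=0.4212702951; c=2·atan2(√a, √(1-a))=1.412678888; dist=6371·c=9000.177 ≈ 9000.2 km; running total=9000.2 km
Leg 1 bearing: y=sinΔλ·cosφ2=0.86128623, x=cosφ1·sinφ2-sinφ1·cosφ2·cosΔλ=-0.48310720; θ=atan2(y, x)=119.2887° ≈ 119.3°
Leg 2: φ1=-0.5329886, φ2=-0.7679588, Δφ=-0.2349702, Δλ=-0.6749886 rad; a=sin²(Δφ/2)+cosφ1·cosφ2·sin²(Δλ/2)=0.0816690487; c=2·atan2(√a, √(1-a))=0.579636315; dist=6371·c=3692.863 ≈ 3692.9 km; running total=12693.1 km
Leg 2 bearing: y=sinΔλ·cosφ2=-0.44950107, x=cosφ1·sinφ2-sinφ1·cosφ2·cosΔλ=-0.31296270; θ=atan2(y, x)=-124.8474° <0 so +360° → 235.1526° ≈ 235.2°
Leg 3: φ1=-0.7679588, φ2=-0.7809895, Δφ=-0.0130306, Δλ=1.6473988 rad; a=sin²(Δφ/2)+cosφ1·cosφ2·sin²(Δλ/2)=0.2750310362; c=2·atan2(√a, √(1-a))=1.104100494; dist=6371·c=7034.224 ≈ 7034.2 km; running total=19727.3 km
Leg 3 bearing: y=sinΔλ·cosφ2=0.70813458, x=cosφ1·sinφ2-sinφ1·cosφ2·cosΔλ=-0.54415188; θ=atan2(y, x)=127.5398° ≈ 127.5°
Leg 4: φ1=-0.7809895, φ2=0.6521807, Δφ=1.4331701, Δλ=-0.1341355 rad; a=sin²(Δφ/2)+cosφ1·cosφ2·sin²(Δλ/2)=0.4339390863; c=2·atan2(√a, √(1-a))=1.438287058; dist=6371·c=9163.327 ≈ 9163.3 km; running total=28890.6 km
Leg 4 bearing: y=sinΔλ·cosφ2=-0.10628646, x=cosφ1·sinφ2-sinφ1·cosφ2·cosΔλ=0.98551865; θ=atan2(y, x)=-6.1555° <0 so +360° → 353.8445° ≈ 353.8°
Leg 5: φ1=0.6521807, φ2=-0.4840409, Δφ=-1.1362216, Δλ=-1.0830745 rad; a=sin²(Δφ/2)+cosφ1·cosφ2·sin²(Δλ/2)=0.4763921799; c=2·atan2(√a, √(1-a))=1.523563126; dist=6371·c=9706.621 ≈ 9706.6 km; running total=38597.2 km
Leg 5 bearing: y=sinΔλ·cosφ2=-0.78191894, x=cosφ1·sinφ2-sinφ1·cosφ2·cosΔλ=-0.62158946; θ=atan2(y, x)=-128.4831° <0 so +360° → 231.5169° ≈ 231.5°
Leg 6: φ1=-0.4840409, φ2=0.0997560, Δφ=0.5837969, Δλ=1.7466522 rad; a=sin²(Δφ/2)+cosφ1·cosφ2·sin²(Δλ/2)=0.6002142254; c=2·atan2(√a, √(1-a))=1.772591553; dist=6371·c=11293.181 ≈ 11293.2 km; running total=49890.4 km
Leg 6 bearing: y=sinΔλ·cosφ2=0.97968233, x=cosφ1·sinφ2-sinφ1·cosφ2·cosΔλ=0.00713954; θ=atan2(y, x)=89.5825° ≈ 89.6°
Leg 7: φ1=0.0997560, φ2=0.7995982, Δφ=0.6998421, Δλ=-1.8633257 rad; a=sin²(Δφ/2)+cosφ1·cosφ2·sin²(Δλ/2)=0.5642913153; c=2·atan2(√a, √(1-a))=1.699735940; dist=6371·c=10829.018 ≈ 10829.0 km; running total=60719.4 km
Leg 7 bearing: y=sinΔλ·cosφ2=-0.66738484, x=cosφ1·sinφ2-sinφ1·cosφ2·cosΔλ=0.73352844; θ=atan2(y, x)=-42.2968° <0 so +360° → 317.7032° ≈ 317.7°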